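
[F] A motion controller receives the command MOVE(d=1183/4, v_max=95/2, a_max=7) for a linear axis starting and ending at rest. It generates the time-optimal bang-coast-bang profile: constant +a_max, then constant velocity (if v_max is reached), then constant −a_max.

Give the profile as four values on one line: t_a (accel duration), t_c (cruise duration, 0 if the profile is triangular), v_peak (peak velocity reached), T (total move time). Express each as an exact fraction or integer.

(v_max)²/a_max = (95/2)²/7 = 9025/28
1183/4 < 9025/28 → triangular
v_peak = √(1183/4·7) = √(8281/4) = 91/2
t_a = (91/2)/7 = 13/2; t_c = 0
T = 2·13/2 = 13

t_a=13/2 t_c=0 v_peak=91/2 T=13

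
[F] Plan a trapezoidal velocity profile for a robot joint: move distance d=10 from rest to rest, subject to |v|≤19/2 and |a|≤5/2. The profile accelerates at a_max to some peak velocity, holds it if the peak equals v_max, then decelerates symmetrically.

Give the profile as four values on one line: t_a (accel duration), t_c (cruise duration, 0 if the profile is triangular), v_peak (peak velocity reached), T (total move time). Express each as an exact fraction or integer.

t_a=2 t_c=0 v_peak=5 T=4

vₘ²/aₘ = (19/2)²/(5/2) = 361/10
10 < 361/10 so t_c = 0
v_peak = √(10·5/2) = √25 = 5
t_a = 5/(5/2) = 2; t_c = 0
T = 2·2 = 4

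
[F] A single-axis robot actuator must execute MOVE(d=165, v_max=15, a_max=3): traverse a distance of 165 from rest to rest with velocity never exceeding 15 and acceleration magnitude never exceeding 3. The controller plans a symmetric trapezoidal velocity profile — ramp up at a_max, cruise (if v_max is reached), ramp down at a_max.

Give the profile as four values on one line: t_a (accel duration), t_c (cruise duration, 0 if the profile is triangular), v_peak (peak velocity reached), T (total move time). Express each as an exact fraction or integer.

t_a=5 t_c=6 v_peak=15 T=16

v_max²/a_max = 15²/3 = 75
165 ≥ 75 so v_max reached
t_a = 15/3 = 5; v_peak = 15
d_cruise = 165 − 75 = 90; t_c = 90/15 = 6
T = 2·5 + 6 = 16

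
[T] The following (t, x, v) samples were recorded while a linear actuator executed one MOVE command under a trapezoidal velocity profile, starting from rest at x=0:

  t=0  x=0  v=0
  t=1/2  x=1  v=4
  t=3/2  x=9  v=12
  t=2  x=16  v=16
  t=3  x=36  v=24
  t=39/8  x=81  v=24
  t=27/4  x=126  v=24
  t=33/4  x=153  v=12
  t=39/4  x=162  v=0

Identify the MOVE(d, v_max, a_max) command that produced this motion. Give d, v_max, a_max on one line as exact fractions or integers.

d=162 v_max=24 a_max=8

final state: t=39/4, x=162, v=0 → d = 162
a_max = (4−0)/(1/2−0) = 8
max v = 24 over t∈[3,27/4] → v_max = 24
check: 24·(3+15/4) = 162 ✓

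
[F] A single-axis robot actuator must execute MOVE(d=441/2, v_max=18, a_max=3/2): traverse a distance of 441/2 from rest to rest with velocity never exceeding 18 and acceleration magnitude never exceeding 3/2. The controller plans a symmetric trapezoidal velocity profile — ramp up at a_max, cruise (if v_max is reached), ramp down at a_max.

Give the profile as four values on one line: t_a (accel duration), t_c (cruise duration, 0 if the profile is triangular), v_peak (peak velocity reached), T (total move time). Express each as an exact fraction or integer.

t_a=12 t_c=1/4 v_peak=18 T=97/4

(v_max)²/a_max = 18²/(3/2) = 216
441/2 ≥ 216 so v_max reached
t_a = 18/(3/2) = 12; v_peak = 18
d_cruise = 441/2 − 216 = 9/2; t_c = (9/2)/18 = 1/4
T = 2·12 + 1/4 = 97/4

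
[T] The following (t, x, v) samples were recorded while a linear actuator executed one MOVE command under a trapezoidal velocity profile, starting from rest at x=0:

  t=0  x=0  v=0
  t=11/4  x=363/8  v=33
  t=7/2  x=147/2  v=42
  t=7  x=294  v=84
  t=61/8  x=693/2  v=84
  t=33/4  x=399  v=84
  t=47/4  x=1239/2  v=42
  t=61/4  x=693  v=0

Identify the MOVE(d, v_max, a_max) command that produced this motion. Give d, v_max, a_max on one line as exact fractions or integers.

d=693 v_max=84 a_max=12

final state: t=61/4, x=693, v=0 → d = 693
a_max = (33−0)/(11/4−0) = 12
max v = 84 over t∈[7,33/4] → v_max = 84
check: 84·(7+5/4) = 693 ✓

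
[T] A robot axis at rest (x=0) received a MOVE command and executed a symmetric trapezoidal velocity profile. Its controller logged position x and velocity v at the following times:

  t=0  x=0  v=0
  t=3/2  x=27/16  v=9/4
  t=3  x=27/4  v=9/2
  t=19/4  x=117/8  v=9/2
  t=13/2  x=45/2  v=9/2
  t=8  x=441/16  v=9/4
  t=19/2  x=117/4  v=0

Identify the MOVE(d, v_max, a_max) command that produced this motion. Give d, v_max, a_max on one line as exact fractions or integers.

d=117/4 v_max=9/2 a_max=3/2

final state: t=19/2, x=117/4, v=0 → d = 117/4
a_max = (9/4−0)/(3/2−0) = 3/2
max v = 9/2 over t∈[3,13/2] → v_max = 9/2
check: 9/2·(3+7/2) = 117/4 ✓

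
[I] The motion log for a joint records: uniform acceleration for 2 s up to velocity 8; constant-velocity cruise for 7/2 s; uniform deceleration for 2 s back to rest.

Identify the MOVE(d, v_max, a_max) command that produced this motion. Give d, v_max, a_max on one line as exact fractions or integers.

a_max = 8/2 = 4
d_a = ½·8·2 = 8; d_c = 8·7/2 = 28
d = 2·8 + 28 = 44
t_c = 7/2 > 0 ⇒ limit active, v_max = 8

d=44 v_max=8 a_max=4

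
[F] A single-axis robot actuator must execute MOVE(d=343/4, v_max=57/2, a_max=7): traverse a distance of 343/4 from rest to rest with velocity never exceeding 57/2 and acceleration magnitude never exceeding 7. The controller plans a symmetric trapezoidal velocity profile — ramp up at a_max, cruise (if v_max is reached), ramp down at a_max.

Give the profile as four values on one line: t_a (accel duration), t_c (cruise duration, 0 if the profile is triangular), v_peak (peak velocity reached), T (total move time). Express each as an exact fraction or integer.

t_a=7/2 t_c=0 v_peak=49/2 T=7

vₘ²/aₘ = (57/2)²/7 = 3249/28
343/4 < 3249/28 ⇒ no cruise
v_peak = √(343/4·7) = √(2401/4) = 49/2
t_a = (49/2)/7 = 7/2; t_c = 0
T = 2·7/2 = 7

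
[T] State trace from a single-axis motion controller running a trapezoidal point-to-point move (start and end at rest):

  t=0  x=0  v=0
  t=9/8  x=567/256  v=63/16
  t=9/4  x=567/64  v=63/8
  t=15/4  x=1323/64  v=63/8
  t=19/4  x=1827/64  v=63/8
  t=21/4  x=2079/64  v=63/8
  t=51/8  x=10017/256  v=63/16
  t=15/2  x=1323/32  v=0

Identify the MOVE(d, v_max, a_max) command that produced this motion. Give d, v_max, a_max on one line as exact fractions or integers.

d=1323/32 v_max=63/8 a_max=7/2

final state: t=15/2, x=1323/32, v=0 → d = 1323/32
a_max = (63/16−0)/(9/8−0) = 7/2
max v = 63/8 over t∈[9/4,21/4] → v_max = 63/8
check: 63/8·(9/4+3) = 1323/32 ✓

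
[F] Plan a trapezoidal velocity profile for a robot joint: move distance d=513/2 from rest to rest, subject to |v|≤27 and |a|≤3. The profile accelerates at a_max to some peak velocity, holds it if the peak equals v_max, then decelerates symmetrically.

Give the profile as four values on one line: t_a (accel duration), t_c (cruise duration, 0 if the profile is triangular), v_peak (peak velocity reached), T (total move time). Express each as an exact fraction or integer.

(v_max)²/a_max = 27²/3 = 243
513/2 ≥ 243 ⇒ cruise phase
t_a = 27/3 = 9; v_peak = 27
d_cruise = 513/2 − 243 = 27/2; t_c = (27/2)/27 = 1/2
T = 2·9 + 1/2 = 37/2

t_a=9 t_c=1/2 v_peak=27 T=37/2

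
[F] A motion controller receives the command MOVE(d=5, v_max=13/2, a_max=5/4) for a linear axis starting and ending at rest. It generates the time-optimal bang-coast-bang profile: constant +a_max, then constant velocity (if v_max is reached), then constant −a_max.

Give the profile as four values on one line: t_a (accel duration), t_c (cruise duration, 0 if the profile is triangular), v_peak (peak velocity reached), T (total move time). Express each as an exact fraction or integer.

t_a=2 t_c=0 v_peak=5/2 T=4

vₘ²/aₘ = (13/2)²/(5/4) = 169/5
5 < 169/5 → triangular
v_peak = √(5·5/4) = √(25/4) = 5/2
t_a = (5/2)/(5/4) = 2; t_c = 0
T = 2·2 = 4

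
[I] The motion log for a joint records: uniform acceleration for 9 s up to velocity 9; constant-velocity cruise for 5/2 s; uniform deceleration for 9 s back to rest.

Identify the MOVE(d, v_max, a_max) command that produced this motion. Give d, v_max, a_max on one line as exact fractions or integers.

a_max = 9/9 = 1
d_a = ½·9·9 = 81/2; d_c = 9·5/2 = 45/2
d = 2·81/2 + 45/2 = 207/2
t_c = 5/2 > 0 so v_max = 9

d=207/2 v_max=9 a_max=1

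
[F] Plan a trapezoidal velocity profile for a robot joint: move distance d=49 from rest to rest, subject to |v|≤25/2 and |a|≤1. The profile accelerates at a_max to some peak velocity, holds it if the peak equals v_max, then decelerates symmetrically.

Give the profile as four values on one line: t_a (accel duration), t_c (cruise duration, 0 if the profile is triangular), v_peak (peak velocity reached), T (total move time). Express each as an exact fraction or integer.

vₘ²/aₘ = (25/2)²/1 = 625/4
49 < 625/4 so t_c = 0
v_peak = √(49·1) = √49 = 7
t_a = 7/1 = 7; t_c = 0
T = 2·7 = 14

t_a=7 t_c=0 v_peak=7 T=14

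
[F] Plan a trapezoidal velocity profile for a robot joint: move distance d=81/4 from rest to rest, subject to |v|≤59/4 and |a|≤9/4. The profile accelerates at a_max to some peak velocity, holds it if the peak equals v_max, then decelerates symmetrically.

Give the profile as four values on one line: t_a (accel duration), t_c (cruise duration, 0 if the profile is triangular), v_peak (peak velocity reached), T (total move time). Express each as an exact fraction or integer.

vₘ²/aₘ = (59/4)²/(9/4) = 3481/36
81/4 < 3481/36 ⇒ no cruise
v_peak = √(81/4·9/4) = √(729/16) = 27/4
t_a = (27/4)/(9/4) = 3; t_c = 0
T = 2·3 = 6

t_a=3 t_c=0 v_peak=27/4 T=6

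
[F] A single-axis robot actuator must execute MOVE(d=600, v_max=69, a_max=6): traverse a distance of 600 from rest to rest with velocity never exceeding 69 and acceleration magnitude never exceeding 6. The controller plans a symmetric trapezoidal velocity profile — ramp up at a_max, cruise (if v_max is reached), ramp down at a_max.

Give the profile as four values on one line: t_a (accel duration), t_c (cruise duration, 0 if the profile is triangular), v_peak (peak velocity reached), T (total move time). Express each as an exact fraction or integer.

vₘ²/aₘ = 69²/6 = 1587/2
600 < 1587/2 so t_c = 0
v_peak = √(600·6) = √3600 = 60
t_a = 60/6 = 10; t_c = 0
T = 2·10 = 20

t_a=10 t_c=0 v_peak=60 T=20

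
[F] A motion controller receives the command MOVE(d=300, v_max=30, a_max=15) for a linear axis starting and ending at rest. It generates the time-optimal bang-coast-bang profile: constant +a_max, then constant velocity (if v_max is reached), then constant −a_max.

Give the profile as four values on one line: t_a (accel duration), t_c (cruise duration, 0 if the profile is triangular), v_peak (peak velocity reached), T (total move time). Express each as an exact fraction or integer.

t_a=2 t_c=8 v_peak=30 T=12

vₘ²/aₘ = 30²/15 = 60
300 ≥ 60 → trapezoidal
t_a = 30/15 = 2; v_peak = 30
d_cruise = 300 − 60 = 240; t_c = 240/30 = 8
T = 2·2 + 8 = 12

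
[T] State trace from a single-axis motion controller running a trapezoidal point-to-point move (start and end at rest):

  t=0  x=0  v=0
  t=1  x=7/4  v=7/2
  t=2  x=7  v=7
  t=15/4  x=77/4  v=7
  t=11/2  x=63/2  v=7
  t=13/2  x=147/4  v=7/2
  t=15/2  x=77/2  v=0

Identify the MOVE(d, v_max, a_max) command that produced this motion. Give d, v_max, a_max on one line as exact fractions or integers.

final state: t=15/2, x=77/2, v=0 → d = 77/2
a_max = (7/2−0)/(1−0) = 7/2
max v = 7 over t∈[2,11/2] → v_max = 7
check: 7·(2+7/2) = 77/2 ✓

d=77/2 v_max=7 a_max=7/2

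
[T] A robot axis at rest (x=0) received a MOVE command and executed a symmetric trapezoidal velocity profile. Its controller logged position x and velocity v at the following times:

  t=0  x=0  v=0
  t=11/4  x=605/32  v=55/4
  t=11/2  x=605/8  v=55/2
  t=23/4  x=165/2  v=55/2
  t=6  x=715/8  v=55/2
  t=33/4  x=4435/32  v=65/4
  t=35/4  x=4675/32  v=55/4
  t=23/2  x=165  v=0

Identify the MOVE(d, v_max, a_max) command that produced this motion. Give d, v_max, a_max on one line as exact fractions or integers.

final state: t=23/2, x=165, v=0 → d = 165
a_max = (55/4−0)/(11/4−0) = 5
max v = 55/2 over t∈[11/2,6] → v_max = 55/2
check: 55/2·(11/2+1/2) = 165 ✓

d=165 v_max=55/2 a_max=5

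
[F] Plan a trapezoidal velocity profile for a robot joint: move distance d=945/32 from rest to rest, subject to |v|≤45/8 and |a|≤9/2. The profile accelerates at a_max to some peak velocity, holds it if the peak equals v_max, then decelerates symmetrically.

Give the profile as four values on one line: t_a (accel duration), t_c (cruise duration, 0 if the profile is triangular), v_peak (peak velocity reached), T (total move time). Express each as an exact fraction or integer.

t_a=5/4 t_c=4 v_peak=45/8 T=13/2

vₘ²/aₘ = (45/8)²/(9/2) = 225/32
945/32 ≥ 225/32 ⇒ cruise phase
t_a = (45/8)/(9/2) = 5/4; v_peak = 45/8
d_cruise = 945/32 − 225/32 = 45/2; t_c = (45/2)/(45/8) = 4
T = 2·5/4 + 4 = 13/2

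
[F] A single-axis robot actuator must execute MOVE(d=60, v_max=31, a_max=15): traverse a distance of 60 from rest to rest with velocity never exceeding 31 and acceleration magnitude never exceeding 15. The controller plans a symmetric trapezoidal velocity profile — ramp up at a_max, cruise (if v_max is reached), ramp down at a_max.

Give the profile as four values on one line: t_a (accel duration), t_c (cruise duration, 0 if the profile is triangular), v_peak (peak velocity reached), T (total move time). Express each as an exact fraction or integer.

(v_max)²/a_max = 31²/15 = 961/15
60 < 961/15 → triangular
v_peak = √(60·15) = √900 = 30
t_a = 30/15 = 2; t_c = 0
T = 2·2 = 4

t_a=2 t_c=0 v_peak=30 T=4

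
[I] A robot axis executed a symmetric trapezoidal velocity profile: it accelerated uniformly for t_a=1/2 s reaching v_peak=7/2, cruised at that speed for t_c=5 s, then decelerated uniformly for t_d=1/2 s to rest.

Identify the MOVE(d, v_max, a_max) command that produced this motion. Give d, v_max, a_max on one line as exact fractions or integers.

d=77/4 v_max=7/2 a_max=7

a_max = (7/2)/(1/2) = 7
d_a = ½·7/2·1/2 = 7/8; d_c = 7/2·5 = 35/2
d = 2·7/8 + 35/2 = 77/4
t_c = 5 > 0 so v_max = 7/2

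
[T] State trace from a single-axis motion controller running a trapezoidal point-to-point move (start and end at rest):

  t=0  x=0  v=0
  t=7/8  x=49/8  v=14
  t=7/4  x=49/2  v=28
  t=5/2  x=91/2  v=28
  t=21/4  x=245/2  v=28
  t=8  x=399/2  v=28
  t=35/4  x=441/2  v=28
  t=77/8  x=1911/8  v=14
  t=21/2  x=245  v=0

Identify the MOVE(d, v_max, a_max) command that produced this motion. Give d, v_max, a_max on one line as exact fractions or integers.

final state: t=21/2, x=245, v=0 → d = 245
a_max = (14−0)/(7/8−0) = 16
max v = 28 over t∈[7/4,35/4] → v_max = 28
check: 28·(7/4+7) = 245 ✓

d=245 v_max=28 a_max=16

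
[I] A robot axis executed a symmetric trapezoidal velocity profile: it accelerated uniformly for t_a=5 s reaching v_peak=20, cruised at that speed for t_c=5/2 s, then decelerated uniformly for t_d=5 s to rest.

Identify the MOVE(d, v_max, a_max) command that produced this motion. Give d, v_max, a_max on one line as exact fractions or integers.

d=150 v_max=20 a_max=4

a_max = 20/5 = 4
d_a = ½·20·5 = 50; d_c = 20·5/2 = 50
d = 2·50 + 50 = 150
t_c = 5/2 > 0 so v_max = 20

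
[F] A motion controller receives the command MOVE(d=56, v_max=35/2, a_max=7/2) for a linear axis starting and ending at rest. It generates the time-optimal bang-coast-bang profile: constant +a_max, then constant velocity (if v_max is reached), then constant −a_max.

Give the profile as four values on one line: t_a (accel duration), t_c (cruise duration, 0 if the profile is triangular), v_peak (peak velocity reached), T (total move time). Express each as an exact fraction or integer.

t_a=4 t_c=0 v_peak=14 T=8

vₘ²/aₘ = (35/2)²/(7/2) = 175/2
56 < 175/2 so t_c = 0
v_peak = √(56·7/2) = √196 = 14
t_a = 14/(7/2) = 4; t_c = 0
T = 2·4 = 8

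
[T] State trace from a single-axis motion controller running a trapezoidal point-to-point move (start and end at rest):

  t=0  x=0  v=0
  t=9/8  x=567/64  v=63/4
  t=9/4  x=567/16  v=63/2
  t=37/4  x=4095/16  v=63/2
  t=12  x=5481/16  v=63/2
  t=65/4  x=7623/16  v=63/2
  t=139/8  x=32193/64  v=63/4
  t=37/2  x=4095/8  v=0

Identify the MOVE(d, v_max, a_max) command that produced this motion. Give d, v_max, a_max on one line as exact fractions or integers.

final state: t=37/2, x=4095/8, v=0 → d = 4095/8
a_max = (63/4−0)/(9/8−0) = 14
max v = 63/2 over t∈[9/4,65/4] → v_max = 63/2
check: 63/2·(9/4+14) = 4095/8 ✓

d=4095/8 v_max=63/2 a_max=14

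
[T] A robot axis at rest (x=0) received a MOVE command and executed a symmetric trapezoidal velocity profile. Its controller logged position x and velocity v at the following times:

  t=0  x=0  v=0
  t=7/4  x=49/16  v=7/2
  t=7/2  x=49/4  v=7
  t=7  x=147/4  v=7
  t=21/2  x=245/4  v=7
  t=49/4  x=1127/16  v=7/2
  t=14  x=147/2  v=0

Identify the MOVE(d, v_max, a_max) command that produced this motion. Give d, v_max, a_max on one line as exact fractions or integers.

final state: t=14, x=147/2, v=0 → d = 147/2
a_max = (7/2−0)/(7/4−0) = 2
max v = 7 over t∈[7/2,21/2] → v_max = 7
check: 7·(7/2+7) = 147/2 ✓

d=147/2 v_max=7 a_max=2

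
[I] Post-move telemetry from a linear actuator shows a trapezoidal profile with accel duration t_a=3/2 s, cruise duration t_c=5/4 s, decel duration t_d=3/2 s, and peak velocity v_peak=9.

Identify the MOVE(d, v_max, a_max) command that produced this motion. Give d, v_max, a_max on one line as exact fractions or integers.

a_max = 9/(3/2) = 6
d_a = ½·9·3/2 = 27/4; d_c = 9·5/4 = 45/4
d = 2·27/4 + 45/4 = 99/4
t_c = 5/4 > 0 → v_max = v_peak = 9

d=99/4 v_max=9 a_max=6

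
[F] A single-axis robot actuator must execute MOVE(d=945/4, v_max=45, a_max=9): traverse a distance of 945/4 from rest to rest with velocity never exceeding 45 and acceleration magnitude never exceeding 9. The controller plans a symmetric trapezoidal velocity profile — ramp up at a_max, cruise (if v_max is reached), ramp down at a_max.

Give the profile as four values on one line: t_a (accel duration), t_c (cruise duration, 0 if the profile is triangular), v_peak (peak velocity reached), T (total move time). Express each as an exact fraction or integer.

(v_max)²/a_max = 45²/9 = 225
945/4 ≥ 225 so v_max reached
t_a = 45/9 = 5; v_peak = 45
d_cruise = 945/4 − 225 = 45/4; t_c = (45/4)/45 = 1/4
T = 2·5 + 1/4 = 41/4

t_a=5 t_c=1/4 v_peak=45 T=41/4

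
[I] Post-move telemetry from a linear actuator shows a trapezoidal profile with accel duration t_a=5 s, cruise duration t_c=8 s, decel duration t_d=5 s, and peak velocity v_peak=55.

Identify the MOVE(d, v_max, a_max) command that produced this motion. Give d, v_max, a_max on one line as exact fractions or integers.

a_max = 55/5 = 11
d_a = ½·55·5 = 275/2; d_c = 55·8 = 440
d = 2·275/2 + 440 = 715
t_c = 8 > 0 ⇒ limit active, v_max = 55

d=715 v_max=55 a_max=11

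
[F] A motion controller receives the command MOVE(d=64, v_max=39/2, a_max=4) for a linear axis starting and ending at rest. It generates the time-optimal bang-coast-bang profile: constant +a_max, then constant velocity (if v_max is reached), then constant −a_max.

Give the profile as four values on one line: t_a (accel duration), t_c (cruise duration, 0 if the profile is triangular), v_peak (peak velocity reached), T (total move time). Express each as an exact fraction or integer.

v_max²/a_max = (39/2)²/4 = 1521/16
64 < 1521/16 ⇒ no cruise
v_peak = √(64·4) = √256 = 16
t_a = 16/4 = 4; t_c = 0
T = 2·4 = 8

t_a=4 t_c=0 v_peak=16 T=8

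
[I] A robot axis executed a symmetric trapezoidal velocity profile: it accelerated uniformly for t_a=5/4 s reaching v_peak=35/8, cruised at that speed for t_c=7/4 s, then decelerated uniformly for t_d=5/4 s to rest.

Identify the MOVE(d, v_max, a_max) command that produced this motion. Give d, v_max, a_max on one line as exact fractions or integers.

d=105/8 v_max=35/8 a_max=7/2

a_max = (35/8)/(5/4) = 7/2
d_a = ½·35/8·5/4 = 175/64; d_c = 35/8·7/4 = 245/32
d = 2·175/64 + 245/32 = 105/8
t_c = 7/4 > 0 so v_max = 35/8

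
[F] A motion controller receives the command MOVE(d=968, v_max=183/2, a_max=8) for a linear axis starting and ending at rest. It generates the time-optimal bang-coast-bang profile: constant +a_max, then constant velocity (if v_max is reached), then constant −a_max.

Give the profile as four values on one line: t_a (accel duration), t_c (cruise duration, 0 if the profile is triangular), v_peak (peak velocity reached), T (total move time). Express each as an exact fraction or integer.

t_a=11 t_c=0 v_peak=88 T=22

v_max²/a_max = (183/2)²/8 = 33489/32
968 < 33489/32 → triangular
v_peak = √(968·8) = √7744 = 88
t_a = 88/8 = 11; t_c = 0
T = 2·11 = 22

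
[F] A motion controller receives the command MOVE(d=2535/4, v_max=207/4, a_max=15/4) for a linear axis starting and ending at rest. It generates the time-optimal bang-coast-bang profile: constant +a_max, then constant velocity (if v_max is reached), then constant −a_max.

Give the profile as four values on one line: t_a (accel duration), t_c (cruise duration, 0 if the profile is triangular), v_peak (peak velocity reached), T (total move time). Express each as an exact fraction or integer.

t_a=13 t_c=0 v_peak=195/4 T=26

(v_max)²/a_max = (207/4)²/(15/4) = 14283/20
2535/4 < 14283/20 ⇒ no cruise
v_peak = √(2535/4·15/4) = √(38025/16) = 195/4
t_a = (195/4)/(15/4) = 13; t_c = 0
T = 2·13 = 26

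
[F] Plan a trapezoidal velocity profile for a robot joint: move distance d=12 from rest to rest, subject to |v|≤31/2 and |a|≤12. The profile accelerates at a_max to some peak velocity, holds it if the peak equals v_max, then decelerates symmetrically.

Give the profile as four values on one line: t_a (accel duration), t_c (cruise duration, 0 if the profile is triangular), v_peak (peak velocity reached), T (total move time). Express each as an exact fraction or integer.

t_a=1 t_c=0 v_peak=12 T=2

(v_max)²/a_max = (31/2)²/12 = 961/48
12 < 961/48 ⇒ no cruise
v_peak = √(12·12) = √144 = 12
t_a = 12/12 = 1; t_c = 0
T = 2·1 = 2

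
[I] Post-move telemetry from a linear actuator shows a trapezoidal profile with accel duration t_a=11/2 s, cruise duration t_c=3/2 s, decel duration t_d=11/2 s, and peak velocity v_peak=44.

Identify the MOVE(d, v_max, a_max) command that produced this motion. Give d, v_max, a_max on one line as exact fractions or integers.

d=308 v_max=44 a_max=8

a_max = 44/(11/2) = 8
d_a = ½·44·11/2 = 121; d_c = 44·3/2 = 66
d = 2·121 + 66 = 308
t_c = 3/2 > 0 so v_max = 44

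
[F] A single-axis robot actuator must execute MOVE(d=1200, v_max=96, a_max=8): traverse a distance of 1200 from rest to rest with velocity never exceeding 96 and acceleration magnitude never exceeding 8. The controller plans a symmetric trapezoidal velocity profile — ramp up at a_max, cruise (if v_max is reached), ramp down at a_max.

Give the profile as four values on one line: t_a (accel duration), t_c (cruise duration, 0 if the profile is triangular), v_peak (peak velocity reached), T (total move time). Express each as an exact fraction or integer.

t_a=12 t_c=1/2 v_peak=96 T=49/2

(v_max)²/a_max = 96²/8 = 1152
1200 ≥ 1152 so v_max reached
t_a = 96/8 = 12; v_peak = 96
d_cruise = 1200 − 1152 = 48; t_c = 48/96 = 1/2
T = 2·12 + 1/2 = 49/2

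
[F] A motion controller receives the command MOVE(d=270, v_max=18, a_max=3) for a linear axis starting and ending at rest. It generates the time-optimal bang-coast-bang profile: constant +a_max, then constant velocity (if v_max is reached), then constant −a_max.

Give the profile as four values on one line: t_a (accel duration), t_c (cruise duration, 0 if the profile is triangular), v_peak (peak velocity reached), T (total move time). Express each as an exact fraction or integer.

(v_max)²/a_max = 18²/3 = 108
270 ≥ 108 ⇒ cruise phase
t_a = 18/3 = 6; v_peak = 18
d_cruise = 270 − 108 = 162; t_c = 162/18 = 9
T = 2·6 + 9 = 21

t_a=6 t_c=9 v_peak=18 T=21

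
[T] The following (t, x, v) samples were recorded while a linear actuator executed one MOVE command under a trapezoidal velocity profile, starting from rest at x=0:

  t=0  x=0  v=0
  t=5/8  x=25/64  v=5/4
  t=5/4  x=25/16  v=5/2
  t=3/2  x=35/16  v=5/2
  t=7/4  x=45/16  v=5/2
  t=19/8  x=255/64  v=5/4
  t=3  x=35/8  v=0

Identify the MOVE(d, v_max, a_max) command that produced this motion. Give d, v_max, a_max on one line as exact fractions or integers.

final state: t=3, x=35/8, v=0 → d = 35/8
a_max = (5/4−0)/(5/8−0) = 2
max v = 5/2 over t∈[5/4,7/4] → v_max = 5/2
check: 5/2·(5/4+1/2) = 35/8 ✓

d=35/8 v_max=5/2 a_max=2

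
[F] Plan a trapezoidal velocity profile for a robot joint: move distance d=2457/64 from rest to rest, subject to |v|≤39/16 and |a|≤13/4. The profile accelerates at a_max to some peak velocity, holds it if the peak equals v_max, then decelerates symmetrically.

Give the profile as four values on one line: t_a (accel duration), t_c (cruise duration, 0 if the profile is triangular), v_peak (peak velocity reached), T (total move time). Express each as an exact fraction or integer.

t_a=3/4 t_c=15 v_peak=39/16 T=33/2

(v_max)²/a_max = (39/16)²/(13/4) = 117/64
2457/64 ≥ 117/64 so v_max reached
t_a = (39/16)/(13/4) = 3/4; v_peak = 39/16
d_cruise = 2457/64 − 117/64 = 585/16; t_c = (585/16)/(39/16) = 15
T = 2·3/4 + 15 = 33/2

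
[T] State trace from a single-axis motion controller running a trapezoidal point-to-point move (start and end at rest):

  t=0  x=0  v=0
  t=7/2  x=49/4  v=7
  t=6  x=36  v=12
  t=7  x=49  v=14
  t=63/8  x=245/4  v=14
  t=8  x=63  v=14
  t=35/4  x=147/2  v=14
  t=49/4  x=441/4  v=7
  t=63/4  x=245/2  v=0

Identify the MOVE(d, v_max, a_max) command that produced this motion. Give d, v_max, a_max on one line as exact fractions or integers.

final state: t=63/4, x=245/2, v=0 → d = 245/2
a_max = (7−0)/(7/2−0) = 2
max v = 14 over t∈[7,35/4] → v_max = 14
check: 14·(7+7/4) = 245/2 ✓

d=245/2 v_max=14 a_max=2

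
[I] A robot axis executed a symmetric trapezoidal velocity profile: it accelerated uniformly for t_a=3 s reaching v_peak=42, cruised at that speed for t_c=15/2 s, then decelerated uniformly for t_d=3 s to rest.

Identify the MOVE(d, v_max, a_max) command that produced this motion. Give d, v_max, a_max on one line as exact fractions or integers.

d=441 v_max=42 a_max=14

a_max = 42/3 = 14
d_a = ½·42·3 = 63; d_c = 42·15/2 = 315
d = 2·63 + 315 = 441
t_c = 15/2 > 0 so v_max = 42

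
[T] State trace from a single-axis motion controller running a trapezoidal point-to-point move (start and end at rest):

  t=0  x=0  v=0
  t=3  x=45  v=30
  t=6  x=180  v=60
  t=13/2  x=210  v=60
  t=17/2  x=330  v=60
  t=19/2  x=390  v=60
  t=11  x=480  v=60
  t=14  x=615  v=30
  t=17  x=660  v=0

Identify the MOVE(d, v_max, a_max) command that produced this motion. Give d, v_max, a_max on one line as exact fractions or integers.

final state: t=17, x=660, v=0 → d = 660
a_max = (30−0)/(3−0) = 10
max v = 60 over t∈[6,11] → v_max = 60
check: 60·(6+5) = 660 ✓

d=660 v_max=60 a_max=10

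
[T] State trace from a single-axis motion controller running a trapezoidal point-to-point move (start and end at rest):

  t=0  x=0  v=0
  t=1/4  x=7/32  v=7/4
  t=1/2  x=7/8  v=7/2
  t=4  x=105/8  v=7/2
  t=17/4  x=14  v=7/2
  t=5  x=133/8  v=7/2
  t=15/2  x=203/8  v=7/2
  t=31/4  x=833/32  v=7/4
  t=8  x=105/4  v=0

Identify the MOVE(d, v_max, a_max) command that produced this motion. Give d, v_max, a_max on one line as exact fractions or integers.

d=105/4 v_max=7/2 a_max=7

final state: t=8, x=105/4, v=0 → d = 105/4
a_max = (7/4−0)/(1/4−0) = 7
max v = 7/2 over t∈[1/2,15/2] → v_max = 7/2
check: 7/2·(1/2+7) = 105/4 ✓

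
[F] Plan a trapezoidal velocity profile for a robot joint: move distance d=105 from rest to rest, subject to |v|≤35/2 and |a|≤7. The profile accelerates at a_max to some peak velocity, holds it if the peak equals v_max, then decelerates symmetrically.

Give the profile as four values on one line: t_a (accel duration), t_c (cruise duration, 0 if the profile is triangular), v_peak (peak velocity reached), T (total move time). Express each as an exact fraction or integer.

t_a=5/2 t_c=7/2 v_peak=35/2 T=17/2

(v_max)²/a_max = (35/2)²/7 = 175/4
105 ≥ 175/4 → trapezoidal
t_a = (35/2)/7 = 5/2; v_peak = 35/2
d_cruise = 105 − 175/4 = 245/4; t_c = (245/4)/(35/2) = 7/2
T = 2·5/2 + 7/2 = 17/2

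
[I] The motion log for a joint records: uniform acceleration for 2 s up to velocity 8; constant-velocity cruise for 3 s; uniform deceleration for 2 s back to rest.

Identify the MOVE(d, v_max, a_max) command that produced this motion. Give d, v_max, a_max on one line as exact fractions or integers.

d=40 v_max=8 a_max=4

a_max = 8/2 = 4
d_a = ½·8·2 = 8; d_c = 8·3 = 24
d = 2·8 + 24 = 40
t_c = 3 > 0 ⇒ limit active, v_max = 8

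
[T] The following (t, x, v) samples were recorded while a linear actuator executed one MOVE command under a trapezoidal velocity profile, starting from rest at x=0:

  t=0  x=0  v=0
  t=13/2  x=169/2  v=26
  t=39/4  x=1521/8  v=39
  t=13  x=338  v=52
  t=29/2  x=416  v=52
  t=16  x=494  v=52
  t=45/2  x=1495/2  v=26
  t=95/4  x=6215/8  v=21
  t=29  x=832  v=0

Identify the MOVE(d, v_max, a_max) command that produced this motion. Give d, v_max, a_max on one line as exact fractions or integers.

final state: t=29, x=832, v=0 → d = 832
a_max = (26−0)/(13/2−0) = 4
max v = 52 over t∈[13,16] → v_max = 52
check: 52·(13+3) = 832 ✓

d=832 v_max=52 a_max=4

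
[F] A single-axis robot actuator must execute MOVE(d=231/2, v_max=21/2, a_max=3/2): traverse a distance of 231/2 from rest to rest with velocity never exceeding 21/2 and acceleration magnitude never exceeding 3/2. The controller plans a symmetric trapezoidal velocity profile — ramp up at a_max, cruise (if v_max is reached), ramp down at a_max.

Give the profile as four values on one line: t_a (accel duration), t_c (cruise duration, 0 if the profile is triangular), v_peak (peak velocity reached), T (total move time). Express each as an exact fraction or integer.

(v_max)²/a_max = (21/2)²/(3/2) = 147/2
231/2 ≥ 147/2 so v_max reached
t_a = (21/2)/(3/2) = 7; v_peak = 21/2
d_cruise = 231/2 − 147/2 = 42; t_c = 42/(21/2) = 4
T = 2·7 + 4 = 18

t_a=7 t_c=4 v_peak=21/2 T=18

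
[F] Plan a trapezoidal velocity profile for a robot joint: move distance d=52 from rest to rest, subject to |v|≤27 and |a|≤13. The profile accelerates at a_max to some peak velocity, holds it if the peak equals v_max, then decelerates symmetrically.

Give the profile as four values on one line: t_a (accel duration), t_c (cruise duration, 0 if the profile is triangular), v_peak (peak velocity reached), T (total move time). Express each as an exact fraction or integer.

(v_max)²/a_max = 27²/13 = 729/13
52 < 729/13 ⇒ no cruise
v_peak = √(52·13) = √676 = 26
t_a = 26/13 = 2; t_c = 0
T = 2·2 = 4

t_a=2 t_c=0 v_peak=26 T=4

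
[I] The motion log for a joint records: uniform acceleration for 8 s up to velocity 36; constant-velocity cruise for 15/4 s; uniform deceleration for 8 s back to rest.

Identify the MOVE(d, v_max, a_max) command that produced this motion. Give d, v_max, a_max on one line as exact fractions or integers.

a_max = 36/8 = 9/2
d_a = ½·36·8 = 144; d_c = 36·15/4 = 135
d = 2·144 + 135 = 423
t_c = 15/4 > 0 so v_max = 36

d=423 v_max=36 a_max=9/2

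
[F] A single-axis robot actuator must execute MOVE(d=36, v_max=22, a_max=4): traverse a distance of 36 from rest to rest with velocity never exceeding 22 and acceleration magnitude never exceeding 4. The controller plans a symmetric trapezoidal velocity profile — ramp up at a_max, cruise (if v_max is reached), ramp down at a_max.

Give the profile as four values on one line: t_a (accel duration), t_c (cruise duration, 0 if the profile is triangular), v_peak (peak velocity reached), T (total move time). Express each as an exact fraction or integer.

vₘ²/aₘ = 22²/4 = 121
36 < 121 → triangular
v_peak = √(36·4) = √144 = 12
t_a = 12/4 = 3; t_c = 0
T = 2·3 = 6

t_a=3 t_c=0 v_peak=12 T=6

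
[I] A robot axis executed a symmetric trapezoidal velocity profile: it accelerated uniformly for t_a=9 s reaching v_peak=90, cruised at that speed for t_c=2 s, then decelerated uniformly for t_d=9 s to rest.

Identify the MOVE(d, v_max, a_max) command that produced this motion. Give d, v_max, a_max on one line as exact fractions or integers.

a_max = 90/9 = 10
d_a = ½·90·9 = 405; d_c = 90·2 = 180
d = 2·405 + 180 = 990
t_c = 2 > 0 → v_max = v_peak = 90

d=990 v_max=90 a_max=10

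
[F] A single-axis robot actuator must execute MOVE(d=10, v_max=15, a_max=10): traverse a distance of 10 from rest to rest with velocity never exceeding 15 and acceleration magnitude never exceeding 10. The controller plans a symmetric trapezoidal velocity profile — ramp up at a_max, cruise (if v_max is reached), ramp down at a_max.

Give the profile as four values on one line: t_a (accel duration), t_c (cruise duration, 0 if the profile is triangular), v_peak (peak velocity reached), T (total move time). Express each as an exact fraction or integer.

t_a=1 t_c=0 v_peak=10 T=2

vₘ²/aₘ = 15²/10 = 45/2
10 < 45/2 ⇒ no cruise
v_peak = √(10·10) = √100 = 10
t_a = 10/10 = 1; t_c = 0
T = 2·1 = 2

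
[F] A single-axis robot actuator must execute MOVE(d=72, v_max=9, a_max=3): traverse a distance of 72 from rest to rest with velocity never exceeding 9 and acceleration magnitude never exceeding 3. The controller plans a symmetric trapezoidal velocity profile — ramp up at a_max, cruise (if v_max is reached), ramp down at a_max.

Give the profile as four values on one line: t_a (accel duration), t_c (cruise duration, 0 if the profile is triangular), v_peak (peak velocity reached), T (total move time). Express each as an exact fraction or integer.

vₘ²/aₘ = 9²/3 = 27
72 ≥ 27 so v_max reached
t_a = 9/3 = 3; v_peak = 9
d_cruise = 72 − 27 = 45; t_c = 45/9 = 5
T = 2·3 + 5 = 11

t_a=3 t_c=5 v_peak=9 T=11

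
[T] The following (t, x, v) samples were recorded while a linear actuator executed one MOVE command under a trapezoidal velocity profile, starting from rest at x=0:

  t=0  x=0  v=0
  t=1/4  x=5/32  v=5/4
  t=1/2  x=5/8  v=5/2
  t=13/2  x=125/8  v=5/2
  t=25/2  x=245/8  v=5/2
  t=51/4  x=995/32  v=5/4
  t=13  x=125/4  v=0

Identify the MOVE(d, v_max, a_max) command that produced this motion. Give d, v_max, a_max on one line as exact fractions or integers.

d=125/4 v_max=5/2 a_max=5

final state: t=13, x=125/4, v=0 → d = 125/4
a_max = (5/4−0)/(1/4−0) = 5
max v = 5/2 over t∈[1/2,25/2] → v_max = 5/2
check: 5/2·(1/2+12) = 125/4 ✓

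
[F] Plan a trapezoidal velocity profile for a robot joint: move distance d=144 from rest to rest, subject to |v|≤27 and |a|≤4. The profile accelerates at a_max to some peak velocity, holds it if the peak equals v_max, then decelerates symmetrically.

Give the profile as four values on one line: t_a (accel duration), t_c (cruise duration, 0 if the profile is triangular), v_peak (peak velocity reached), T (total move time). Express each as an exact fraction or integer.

t_a=6 t_c=0 v_peak=24 T=12

(v_max)²/a_max = 27²/4 = 729/4
144 < 729/4 ⇒ no cruise
v_peak = √(144·4) = √576 = 24
t_a = 24/4 = 6; t_c = 0
T = 2·6 = 12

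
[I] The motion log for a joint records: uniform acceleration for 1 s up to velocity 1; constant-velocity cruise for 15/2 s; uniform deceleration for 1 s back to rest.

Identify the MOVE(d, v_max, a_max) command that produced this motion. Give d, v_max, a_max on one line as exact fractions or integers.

a_max = 1/1 = 1
d_a = ½·1·1 = 1/2; d_c = 1·15/2 = 15/2
d = 2·1/2 + 15/2 = 17/2
t_c = 15/2 > 0 so v_max = 1

d=17/2 v_max=1 a_max=1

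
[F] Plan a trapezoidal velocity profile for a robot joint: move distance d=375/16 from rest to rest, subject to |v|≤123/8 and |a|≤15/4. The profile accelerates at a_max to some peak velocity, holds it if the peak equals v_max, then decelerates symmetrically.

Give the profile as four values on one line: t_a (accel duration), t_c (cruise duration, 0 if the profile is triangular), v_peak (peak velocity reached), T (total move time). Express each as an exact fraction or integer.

t_a=5/2 t_c=0 v_peak=75/8 T=5

(v_max)²/a_max = (123/8)²/(15/4) = 5043/80
375/16 < 5043/80 so t_c = 0
v_peak = √(375/16·15/4) = √(5625/64) = 75/8
t_a = (75/8)/(15/4) = 5/2; t_c = 0
T = 2·5/2 = 5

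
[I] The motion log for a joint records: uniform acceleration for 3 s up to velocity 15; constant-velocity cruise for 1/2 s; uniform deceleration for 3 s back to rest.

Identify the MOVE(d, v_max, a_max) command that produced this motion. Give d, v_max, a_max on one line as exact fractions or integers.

d=105/2 v_max=15 a_max=5

a_max = 15/3 = 5
d_a = ½·15·3 = 45/2; d_c = 15·1/2 = 15/2
d = 2·45/2 + 15/2 = 105/2
t_c = 1/2 > 0 → v_max = v_peak = 15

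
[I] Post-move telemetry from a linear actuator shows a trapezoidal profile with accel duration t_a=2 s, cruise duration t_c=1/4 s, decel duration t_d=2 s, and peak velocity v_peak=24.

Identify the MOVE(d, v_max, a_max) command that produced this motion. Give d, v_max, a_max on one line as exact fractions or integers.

a_max = 24/2 = 12
d_a = ½·24·2 = 24; d_c = 24·1/4 = 6
d = 2·24 + 6 = 54
t_c = 1/4 > 0 so v_max = 24

d=54 v_max=24 a_max=12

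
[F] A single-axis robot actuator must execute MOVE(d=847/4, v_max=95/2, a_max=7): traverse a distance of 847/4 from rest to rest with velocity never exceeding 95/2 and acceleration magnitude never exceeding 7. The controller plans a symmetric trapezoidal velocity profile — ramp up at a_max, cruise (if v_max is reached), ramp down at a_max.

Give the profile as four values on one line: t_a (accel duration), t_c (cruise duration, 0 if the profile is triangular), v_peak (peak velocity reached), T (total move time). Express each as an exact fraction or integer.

vₘ²/aₘ = (95/2)²/7 = 9025/28
847/4 < 9025/28 → triangular
v_peak = √(847/4·7) = √(5929/4) = 77/2
t_a = (77/2)/7 = 11/2; t_c = 0
T = 2·11/2 = 11

t_a=11/2 t_c=0 v_peak=77/2 T=11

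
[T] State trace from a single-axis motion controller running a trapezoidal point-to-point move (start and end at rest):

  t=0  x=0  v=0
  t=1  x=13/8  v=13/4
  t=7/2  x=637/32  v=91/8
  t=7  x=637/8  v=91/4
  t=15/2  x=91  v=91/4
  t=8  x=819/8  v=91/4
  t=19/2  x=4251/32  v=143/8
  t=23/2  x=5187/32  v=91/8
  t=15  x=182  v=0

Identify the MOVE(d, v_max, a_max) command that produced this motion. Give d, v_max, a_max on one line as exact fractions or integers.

d=182 v_max=91/4 a_max=13/4

final state: t=15, x=182, v=0 → d = 182
a_max = (13/4−0)/(1−0) = 13/4
max v = 91/4 over t∈[7,8] → v_max = 91/4
check: 91/4·(7+1) = 182 ✓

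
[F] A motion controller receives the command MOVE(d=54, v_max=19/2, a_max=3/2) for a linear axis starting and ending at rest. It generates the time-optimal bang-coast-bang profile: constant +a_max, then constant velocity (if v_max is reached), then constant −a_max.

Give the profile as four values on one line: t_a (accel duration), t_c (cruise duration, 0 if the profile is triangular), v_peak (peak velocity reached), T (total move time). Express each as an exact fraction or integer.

t_a=6 t_c=0 v_peak=9 T=12

(v_max)²/a_max = (19/2)²/(3/2) = 361/6
54 < 361/6 → triangular
v_peak = √(54·3/2) = √81 = 9
t_a = 9/(3/2) = 6; t_c = 0
T = 2·6 = 12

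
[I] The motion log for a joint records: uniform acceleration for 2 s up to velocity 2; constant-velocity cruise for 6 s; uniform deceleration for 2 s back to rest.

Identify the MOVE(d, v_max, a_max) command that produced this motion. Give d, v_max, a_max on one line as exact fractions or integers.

a_max = 2/2 = 1
d_a = ½·2·2 = 2; d_c = 2·6 = 12
d = 2·2 + 12 = 16
t_c = 6 > 0 so v_max = 2

d=16 v_max=2 a_max=1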